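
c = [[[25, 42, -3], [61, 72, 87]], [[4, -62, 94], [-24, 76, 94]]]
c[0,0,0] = 25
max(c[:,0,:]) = 94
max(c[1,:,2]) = 94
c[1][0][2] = 94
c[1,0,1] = -62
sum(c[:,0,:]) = 100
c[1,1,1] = 76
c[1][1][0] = -24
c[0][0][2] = -3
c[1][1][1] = 76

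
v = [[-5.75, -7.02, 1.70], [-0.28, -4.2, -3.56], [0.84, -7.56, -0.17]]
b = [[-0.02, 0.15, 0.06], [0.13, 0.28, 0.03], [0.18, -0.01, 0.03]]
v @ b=[[-0.49,-2.85,-0.5],  [-1.18,-1.18,-0.25],  [-1.03,-1.99,-0.18]]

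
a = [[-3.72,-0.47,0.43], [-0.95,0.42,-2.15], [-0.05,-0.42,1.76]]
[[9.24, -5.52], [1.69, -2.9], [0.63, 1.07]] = a@ [[-2.27, 1.83], [-1.82, -2.72], [-0.14, 0.01]]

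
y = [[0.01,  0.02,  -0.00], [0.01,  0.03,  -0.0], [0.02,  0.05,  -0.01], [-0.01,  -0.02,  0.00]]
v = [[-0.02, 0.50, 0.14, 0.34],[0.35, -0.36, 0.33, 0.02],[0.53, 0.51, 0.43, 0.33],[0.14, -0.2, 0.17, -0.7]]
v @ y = [[0.0, 0.01, -0.00], [0.01, 0.01, -0.00], [0.02, 0.04, -0.00], [0.01, 0.02, -0.00]]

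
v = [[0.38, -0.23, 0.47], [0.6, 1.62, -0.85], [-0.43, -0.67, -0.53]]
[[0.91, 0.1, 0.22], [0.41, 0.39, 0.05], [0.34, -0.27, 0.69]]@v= [[0.31, -0.19, 0.23], [0.37, 0.5, -0.17], [-0.33, -0.98, 0.02]]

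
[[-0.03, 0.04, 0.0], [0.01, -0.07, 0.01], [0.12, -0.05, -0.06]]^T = [[-0.03, 0.01, 0.12], [0.04, -0.07, -0.05], [0.00, 0.01, -0.06]]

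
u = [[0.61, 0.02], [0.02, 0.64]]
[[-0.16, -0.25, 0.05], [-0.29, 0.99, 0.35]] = u @ [[-0.25, -0.46, 0.07], [-0.44, 1.56, 0.55]]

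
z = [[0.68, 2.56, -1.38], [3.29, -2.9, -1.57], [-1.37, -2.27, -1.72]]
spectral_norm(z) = 4.96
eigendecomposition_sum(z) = [[1.94, 1.14, -0.9], [1.33, 0.78, -0.62], [-1.14, -0.67, 0.53]] + [[-0.65, 0.26, -0.79], [0.02, -0.01, 0.03], [-1.36, 0.55, -1.67]] + [[-0.61, 1.16, 0.31], [1.94, -3.67, -0.98], [1.13, -2.15, -0.58]]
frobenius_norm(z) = 6.37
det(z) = 36.75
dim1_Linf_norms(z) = [2.56, 3.29, 2.27]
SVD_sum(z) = [[-0.61, 1.13, 0.45], [1.97, -3.65, -1.47], [0.83, -1.53, -0.61]] + [[1.78, 1.10, -0.34],[1.27, 0.78, -0.24],[-1.72, -1.06, 0.33]] + [[-0.49, 0.33, -1.49], [0.05, -0.03, 0.14], [-0.48, 0.32, -1.44]]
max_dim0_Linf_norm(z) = 3.29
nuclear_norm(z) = 10.51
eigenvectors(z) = [[-0.74, -0.43, -0.26],[-0.51, 0.02, 0.83],[0.44, -0.9, 0.49]]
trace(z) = -3.94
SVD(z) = [[0.27, 0.64, 0.72], [-0.89, 0.46, -0.07], [-0.37, -0.62, 0.69]] @ diag([4.962761749585244, 3.3148093750480356, 2.2339728342008205]) @ [[-0.45, 0.83, 0.33], [0.84, 0.52, -0.16], [-0.31, 0.21, -0.93]]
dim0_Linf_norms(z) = [3.29, 2.9, 1.72]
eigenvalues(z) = [3.25, -2.33, -4.86]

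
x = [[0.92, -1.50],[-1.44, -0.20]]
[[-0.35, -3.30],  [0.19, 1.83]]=x @ [[-0.15, -1.45], [0.14, 1.31]]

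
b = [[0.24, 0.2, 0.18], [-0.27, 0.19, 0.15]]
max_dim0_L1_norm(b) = 0.51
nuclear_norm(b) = 0.72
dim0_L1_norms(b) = [0.51, 0.39, 0.33]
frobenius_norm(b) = 0.51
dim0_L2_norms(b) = [0.36, 0.28, 0.23]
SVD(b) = [[0.13, 0.99], [0.99, -0.13]] @ diag([0.3626654225795631, 0.3605187807385171]) @ [[-0.65, 0.59, 0.47], [0.76, 0.48, 0.44]]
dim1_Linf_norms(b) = [0.24, 0.27]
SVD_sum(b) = [[-0.03, 0.03, 0.02], [-0.23, 0.21, 0.17]] + [[0.27, 0.17, 0.16], [-0.04, -0.02, -0.02]]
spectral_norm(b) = 0.36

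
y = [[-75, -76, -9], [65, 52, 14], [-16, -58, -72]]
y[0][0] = -75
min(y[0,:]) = -76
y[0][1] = -76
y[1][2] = 14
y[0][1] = -76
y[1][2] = 14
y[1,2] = 14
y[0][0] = -75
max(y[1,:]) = 65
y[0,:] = [-75, -76, -9]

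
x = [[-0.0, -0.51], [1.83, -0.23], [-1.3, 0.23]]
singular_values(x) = [2.27, 0.51]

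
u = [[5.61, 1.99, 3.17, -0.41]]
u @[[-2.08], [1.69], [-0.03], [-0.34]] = [[-8.26]]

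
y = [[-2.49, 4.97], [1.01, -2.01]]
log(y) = [[-1.72+1.74j, -7.97-3.46j], [-1.62-0.70j, -2.49+1.40j]]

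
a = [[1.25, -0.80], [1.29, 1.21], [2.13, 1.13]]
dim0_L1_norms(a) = [4.67, 3.14]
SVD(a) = [[-0.25,0.93],  [-0.56,-0.36],  [-0.79,-0.04]] @ diag([3.0432456104816854, 1.3722813684824096]) @ [[-0.89, -0.45], [0.45, -0.89]]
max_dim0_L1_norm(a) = 4.67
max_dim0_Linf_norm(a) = 2.13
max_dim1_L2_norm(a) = 2.41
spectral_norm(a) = 3.04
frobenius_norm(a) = 3.34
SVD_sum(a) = [[0.67, 0.34],[1.51, 0.76],[2.15, 1.09]] + [[0.58, -1.14], [-0.22, 0.45], [-0.02, 0.04]]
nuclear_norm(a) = 4.42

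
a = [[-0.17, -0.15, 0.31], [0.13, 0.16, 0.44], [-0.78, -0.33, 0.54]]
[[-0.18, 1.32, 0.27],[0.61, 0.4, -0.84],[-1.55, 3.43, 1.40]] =a@[[2.59, -2.07, -1.68], [-0.26, -1.89, -1.62], [0.72, 2.2, -0.82]]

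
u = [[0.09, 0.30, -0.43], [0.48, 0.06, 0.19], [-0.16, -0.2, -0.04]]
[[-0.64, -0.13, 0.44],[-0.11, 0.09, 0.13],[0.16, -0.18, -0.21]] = u @ [[-0.55, -0.30, 0.30], [-0.57, 0.96, 0.89], [0.98, 0.92, -0.35]]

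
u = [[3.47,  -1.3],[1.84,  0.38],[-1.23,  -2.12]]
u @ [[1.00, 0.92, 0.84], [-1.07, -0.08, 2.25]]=[[4.86, 3.3, -0.01], [1.43, 1.66, 2.40], [1.04, -0.96, -5.8]]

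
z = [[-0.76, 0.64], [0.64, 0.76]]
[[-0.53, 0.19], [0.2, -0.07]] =z @ [[0.54, -0.19], [-0.19, 0.07]]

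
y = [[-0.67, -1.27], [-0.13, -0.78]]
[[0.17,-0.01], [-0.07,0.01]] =y @[[-0.61,0.06],[0.19,-0.02]]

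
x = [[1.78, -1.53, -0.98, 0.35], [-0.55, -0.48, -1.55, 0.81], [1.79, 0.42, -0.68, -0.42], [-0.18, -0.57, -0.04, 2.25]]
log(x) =[[1.22,-0.43,-1.28,-0.00], [0.77,-0.01,-2.10,0.11], [0.93,1.38,0.47,-0.52], [0.1,-0.29,-0.37,0.79]]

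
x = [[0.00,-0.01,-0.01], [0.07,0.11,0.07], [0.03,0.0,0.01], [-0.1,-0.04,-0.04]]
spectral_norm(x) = 0.18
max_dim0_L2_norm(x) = 0.13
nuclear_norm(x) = 0.24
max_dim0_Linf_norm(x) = 0.11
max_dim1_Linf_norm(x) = 0.11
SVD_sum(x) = [[-0.01, -0.01, -0.0], [0.09, 0.09, 0.06], [0.02, 0.01, 0.01], [-0.07, -0.07, -0.05]] + [[0.01, -0.01, -0.00], [-0.02, 0.02, 0.01], [0.01, -0.01, -0.00], [-0.03, 0.03, 0.01]] + [[0.0,0.00,-0.0], [0.0,0.00,-0.00], [-0.0,-0.0,0.0], [-0.00,-0.00,0.00]]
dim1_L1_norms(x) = [0.02, 0.25, 0.04, 0.18]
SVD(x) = [[0.06, 0.15, 0.78], [-0.79, -0.58, 0.03], [-0.13, 0.36, -0.60], [0.59, -0.71, -0.17]] @ diag([0.1818924123644982, 0.05643241681424881, 0.005525636318672588]) @ [[-0.65,-0.61,-0.45], [0.74,-0.65,-0.18], [0.18,0.44,-0.88]]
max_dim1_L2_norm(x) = 0.15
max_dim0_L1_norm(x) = 0.2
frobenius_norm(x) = 0.19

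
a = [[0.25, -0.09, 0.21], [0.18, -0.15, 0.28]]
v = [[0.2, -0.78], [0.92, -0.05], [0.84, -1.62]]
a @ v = [[0.14,  -0.53], [0.13,  -0.59]]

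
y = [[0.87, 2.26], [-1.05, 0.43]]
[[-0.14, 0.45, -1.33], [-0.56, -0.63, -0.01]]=y @ [[0.44, 0.59, -0.20], [-0.23, -0.03, -0.51]]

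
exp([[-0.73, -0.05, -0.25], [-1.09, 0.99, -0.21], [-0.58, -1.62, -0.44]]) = [[0.48,  0.14,  -0.15], [-1.43,  2.95,  -0.18], [0.57,  -2.45,  0.81]]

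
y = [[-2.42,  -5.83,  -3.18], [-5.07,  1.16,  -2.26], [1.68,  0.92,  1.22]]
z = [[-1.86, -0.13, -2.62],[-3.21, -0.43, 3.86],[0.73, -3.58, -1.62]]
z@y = [[0.76,8.28,3.01], [16.43,21.77,15.89], [13.66,-9.9,3.79]]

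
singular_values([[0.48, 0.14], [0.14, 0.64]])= [0.72, 0.4]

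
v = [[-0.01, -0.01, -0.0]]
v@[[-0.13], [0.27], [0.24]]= [[-0.0]]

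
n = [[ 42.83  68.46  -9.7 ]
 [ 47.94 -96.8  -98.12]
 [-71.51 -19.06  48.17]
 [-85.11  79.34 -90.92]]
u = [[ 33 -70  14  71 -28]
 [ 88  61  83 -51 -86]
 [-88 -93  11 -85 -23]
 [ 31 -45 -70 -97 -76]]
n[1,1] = -96.8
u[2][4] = -23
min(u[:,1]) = -93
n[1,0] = 47.94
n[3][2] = -90.92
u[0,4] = -28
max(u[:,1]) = 61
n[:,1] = [68.46, -96.8, -19.06, 79.34]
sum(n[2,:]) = -42.400000000000006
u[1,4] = -86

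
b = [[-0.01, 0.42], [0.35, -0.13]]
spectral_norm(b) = 0.47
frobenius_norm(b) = 0.56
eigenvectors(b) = [[0.79, -0.68], [0.62, 0.73]]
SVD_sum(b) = [[-0.17,  0.34], [0.13,  -0.25]] + [[0.16, 0.08], [0.22, 0.12]]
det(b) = -0.15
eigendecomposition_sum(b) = [[0.18, 0.17],[0.14, 0.13]] + [[-0.19, 0.25],[0.21, -0.26]]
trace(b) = -0.14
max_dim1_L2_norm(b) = 0.42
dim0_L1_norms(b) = [0.36, 0.55]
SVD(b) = [[0.81, -0.59],  [-0.59, -0.81]] @ diag([0.46790965560487285, 0.31138489717988765]) @ [[-0.46, 0.89], [-0.89, -0.46]]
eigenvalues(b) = [0.32, -0.46]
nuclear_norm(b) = 0.78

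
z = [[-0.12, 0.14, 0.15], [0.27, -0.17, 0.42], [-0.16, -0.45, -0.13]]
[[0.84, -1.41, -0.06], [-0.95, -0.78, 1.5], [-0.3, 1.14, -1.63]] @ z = [[-0.47, 0.38, -0.46], [-0.34, -0.68, -0.67], [0.6, 0.5, 0.65]]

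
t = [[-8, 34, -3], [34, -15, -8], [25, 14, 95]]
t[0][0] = -8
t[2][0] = 25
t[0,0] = -8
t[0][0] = -8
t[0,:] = [-8, 34, -3]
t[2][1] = 14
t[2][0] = 25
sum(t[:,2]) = 84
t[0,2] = -3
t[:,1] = [34, -15, 14]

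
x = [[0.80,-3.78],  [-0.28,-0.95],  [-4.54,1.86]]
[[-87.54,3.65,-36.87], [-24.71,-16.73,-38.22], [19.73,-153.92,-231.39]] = x@[[5.63, 36.69, 60.18], [24.35, 6.80, 22.49]]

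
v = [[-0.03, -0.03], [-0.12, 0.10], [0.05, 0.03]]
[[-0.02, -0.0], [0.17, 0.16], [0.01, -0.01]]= v @ [[-0.44, -0.67], [1.19, 0.79]]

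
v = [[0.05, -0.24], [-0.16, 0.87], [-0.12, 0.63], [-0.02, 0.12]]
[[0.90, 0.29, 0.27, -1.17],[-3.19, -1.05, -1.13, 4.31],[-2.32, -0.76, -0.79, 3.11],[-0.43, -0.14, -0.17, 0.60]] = v @ [[2.95,0.73,-6.46,2.80], [-3.12,-1.07,-2.49,5.47]]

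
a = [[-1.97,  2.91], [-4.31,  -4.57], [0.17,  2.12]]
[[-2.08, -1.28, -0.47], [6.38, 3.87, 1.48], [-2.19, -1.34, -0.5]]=a @ [[-0.42, -0.25, -0.10], [-1.0, -0.61, -0.23]]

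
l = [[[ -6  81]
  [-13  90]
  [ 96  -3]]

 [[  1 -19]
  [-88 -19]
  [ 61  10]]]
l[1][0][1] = -19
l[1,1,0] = -88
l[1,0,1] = -19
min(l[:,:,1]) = -19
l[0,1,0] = -13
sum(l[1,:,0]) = -26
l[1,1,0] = -88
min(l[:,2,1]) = -3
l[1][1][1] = -19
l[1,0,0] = 1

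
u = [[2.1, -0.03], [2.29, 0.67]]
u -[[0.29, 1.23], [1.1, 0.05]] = [[1.81, -1.26], [1.19, 0.62]]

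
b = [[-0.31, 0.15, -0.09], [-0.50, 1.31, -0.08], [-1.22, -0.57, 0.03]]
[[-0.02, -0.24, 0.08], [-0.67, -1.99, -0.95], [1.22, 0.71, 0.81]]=b @ [[-0.65, 0.11, -0.27], [-0.68, -1.49, -0.92], [1.35, -0.18, -1.47]]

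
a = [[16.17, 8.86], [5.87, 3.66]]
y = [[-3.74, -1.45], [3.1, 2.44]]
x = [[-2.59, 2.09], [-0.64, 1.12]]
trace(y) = -1.30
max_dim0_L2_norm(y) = 4.86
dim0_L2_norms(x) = [2.67, 2.37]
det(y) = -4.63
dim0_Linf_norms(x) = [2.59, 2.09]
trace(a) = 19.83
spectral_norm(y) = 5.56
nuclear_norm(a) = 20.05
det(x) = -1.56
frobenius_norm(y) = 5.63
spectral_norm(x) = 3.54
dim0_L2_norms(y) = [4.86, 2.84]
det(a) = 7.17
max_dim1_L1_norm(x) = 4.68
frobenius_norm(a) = 19.69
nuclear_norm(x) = 3.98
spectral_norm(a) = 19.69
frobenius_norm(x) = 3.57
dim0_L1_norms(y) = [6.84, 3.89]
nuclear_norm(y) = 6.40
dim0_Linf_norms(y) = [3.74, 2.44]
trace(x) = -1.47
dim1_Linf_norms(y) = [3.74, 3.1]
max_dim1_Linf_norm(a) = 16.17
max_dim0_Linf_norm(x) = 2.59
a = x @ y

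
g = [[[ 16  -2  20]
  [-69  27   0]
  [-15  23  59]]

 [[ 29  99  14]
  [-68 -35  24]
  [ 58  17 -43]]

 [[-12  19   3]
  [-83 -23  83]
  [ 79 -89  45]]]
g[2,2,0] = 79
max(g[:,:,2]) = 83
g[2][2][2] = 45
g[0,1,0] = -69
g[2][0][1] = 19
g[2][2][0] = 79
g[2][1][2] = 83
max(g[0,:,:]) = 59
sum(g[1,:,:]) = 95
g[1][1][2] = 24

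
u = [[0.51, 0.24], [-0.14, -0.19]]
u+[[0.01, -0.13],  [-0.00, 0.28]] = [[0.52, 0.11],[-0.14, 0.09]]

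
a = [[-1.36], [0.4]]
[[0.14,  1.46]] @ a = [[0.39]]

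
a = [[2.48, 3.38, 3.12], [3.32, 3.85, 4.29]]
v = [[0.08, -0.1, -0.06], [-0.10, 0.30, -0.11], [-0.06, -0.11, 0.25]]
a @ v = [[-0.33,0.42,0.26], [-0.38,0.35,0.45]]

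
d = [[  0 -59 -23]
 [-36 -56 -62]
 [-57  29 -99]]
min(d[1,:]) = -62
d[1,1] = -56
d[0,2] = -23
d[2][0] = -57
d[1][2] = -62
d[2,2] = -99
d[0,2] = -23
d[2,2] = -99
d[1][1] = -56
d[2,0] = -57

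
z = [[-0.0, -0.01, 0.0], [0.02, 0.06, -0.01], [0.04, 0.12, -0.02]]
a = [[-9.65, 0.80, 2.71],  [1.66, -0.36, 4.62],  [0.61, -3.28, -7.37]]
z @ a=[[-0.02, 0.00, -0.05],[-0.10, 0.03, 0.41],[-0.20, 0.05, 0.81]]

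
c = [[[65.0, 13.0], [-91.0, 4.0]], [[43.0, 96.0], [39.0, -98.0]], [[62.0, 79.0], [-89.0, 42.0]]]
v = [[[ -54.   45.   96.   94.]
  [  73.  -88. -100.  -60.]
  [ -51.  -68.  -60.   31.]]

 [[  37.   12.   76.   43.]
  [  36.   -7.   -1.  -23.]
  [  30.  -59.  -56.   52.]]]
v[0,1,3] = -60.0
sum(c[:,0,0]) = 170.0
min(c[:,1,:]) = -98.0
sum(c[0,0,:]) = 78.0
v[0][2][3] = 31.0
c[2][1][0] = -89.0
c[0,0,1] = 13.0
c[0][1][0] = -91.0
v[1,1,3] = -23.0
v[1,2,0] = 30.0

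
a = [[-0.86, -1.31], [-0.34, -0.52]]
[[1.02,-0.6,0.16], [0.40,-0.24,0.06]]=a@[[0.22, -0.1, -0.06], [-0.92, 0.52, -0.08]]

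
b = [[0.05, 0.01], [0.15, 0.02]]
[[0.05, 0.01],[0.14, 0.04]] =b @ [[0.91, 0.40], [0.40, -0.91]]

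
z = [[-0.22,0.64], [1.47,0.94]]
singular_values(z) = [1.75, 0.65]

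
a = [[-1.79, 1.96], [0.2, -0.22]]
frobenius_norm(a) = 2.67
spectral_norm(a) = 2.67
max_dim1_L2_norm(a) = 2.65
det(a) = 0.00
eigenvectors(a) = [[-0.99, -0.74], [0.11, -0.67]]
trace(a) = -2.01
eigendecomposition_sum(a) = [[-1.79, 1.96], [0.2, -0.22]] + [[-0.00, -0.00], [-0.0, -0.00]]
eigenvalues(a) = [-2.01, -0.0]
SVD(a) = [[-0.99, 0.11], [0.11, 0.99]] @ diag([2.670973520243728, 0.0006739115855539096]) @ [[0.67, -0.74], [-0.74, -0.67]]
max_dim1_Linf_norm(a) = 1.96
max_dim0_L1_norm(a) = 2.18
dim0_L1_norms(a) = [1.99, 2.18]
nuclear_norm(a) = 2.67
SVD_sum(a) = [[-1.79,1.96],  [0.2,-0.22]] + [[-0.0,-0.0],[-0.00,-0.00]]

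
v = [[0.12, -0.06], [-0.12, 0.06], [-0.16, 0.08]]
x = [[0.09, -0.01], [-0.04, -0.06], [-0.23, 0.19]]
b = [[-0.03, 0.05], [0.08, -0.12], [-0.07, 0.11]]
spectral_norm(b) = 0.20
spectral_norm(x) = 0.31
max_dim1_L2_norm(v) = 0.18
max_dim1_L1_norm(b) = 0.2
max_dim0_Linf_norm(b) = 0.12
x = v + b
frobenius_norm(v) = 0.26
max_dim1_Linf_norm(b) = 0.12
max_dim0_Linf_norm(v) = 0.16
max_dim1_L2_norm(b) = 0.14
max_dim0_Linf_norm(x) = 0.23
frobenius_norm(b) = 0.20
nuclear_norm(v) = 0.26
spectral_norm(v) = 0.26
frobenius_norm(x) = 0.32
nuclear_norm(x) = 0.39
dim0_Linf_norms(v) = [0.16, 0.08]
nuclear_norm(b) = 0.21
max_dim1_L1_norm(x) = 0.42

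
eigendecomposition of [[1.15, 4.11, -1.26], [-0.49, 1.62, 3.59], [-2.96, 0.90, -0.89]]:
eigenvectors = [[-0.55+0.00j, (-0.69+0j), (-0.69-0j)],[(0.43+0j), (-0.2-0.56j), (-0.2+0.56j)],[(-0.72+0j), (0.26-0.33j), (0.26+0.33j)]]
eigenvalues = [(-3.71+0j), (2.79+2.72j), (2.79-2.72j)]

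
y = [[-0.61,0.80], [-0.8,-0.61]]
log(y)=[[0.01, 2.22], [-2.22, 0.01]]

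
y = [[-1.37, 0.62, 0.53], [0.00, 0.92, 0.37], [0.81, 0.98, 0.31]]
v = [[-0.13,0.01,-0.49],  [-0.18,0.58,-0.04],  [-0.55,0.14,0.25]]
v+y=[[-1.5, 0.63, 0.04], [-0.18, 1.5, 0.33], [0.26, 1.12, 0.56]]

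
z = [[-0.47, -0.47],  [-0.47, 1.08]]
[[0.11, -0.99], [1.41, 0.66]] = z @ [[-1.08, 1.04], [0.84, 1.06]]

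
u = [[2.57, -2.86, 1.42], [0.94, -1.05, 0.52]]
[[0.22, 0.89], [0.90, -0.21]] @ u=[[1.4, -1.56, 0.78], [2.12, -2.35, 1.17]]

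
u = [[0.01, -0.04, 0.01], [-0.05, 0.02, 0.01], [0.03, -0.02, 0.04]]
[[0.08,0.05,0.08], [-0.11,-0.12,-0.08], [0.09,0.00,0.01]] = u @[[1.65, 1.55, 0.46], [-1.51, -1.19, -2.17], [0.28, -1.68, -1.25]]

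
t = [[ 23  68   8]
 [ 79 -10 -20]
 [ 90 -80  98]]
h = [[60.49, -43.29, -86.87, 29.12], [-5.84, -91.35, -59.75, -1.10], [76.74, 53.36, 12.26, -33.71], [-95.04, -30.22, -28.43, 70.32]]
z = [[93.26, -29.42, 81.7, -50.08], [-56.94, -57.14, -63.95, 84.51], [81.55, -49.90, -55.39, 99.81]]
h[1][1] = -91.35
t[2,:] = [90, -80, 98]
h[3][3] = 70.32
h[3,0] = -95.04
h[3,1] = -30.22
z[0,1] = -29.42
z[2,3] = 99.81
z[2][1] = -49.9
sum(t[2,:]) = 108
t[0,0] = 23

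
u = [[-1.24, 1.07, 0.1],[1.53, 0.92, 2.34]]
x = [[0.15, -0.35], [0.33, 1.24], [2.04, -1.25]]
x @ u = [[-0.72, -0.16, -0.80], [1.49, 1.49, 2.93], [-4.44, 1.03, -2.72]]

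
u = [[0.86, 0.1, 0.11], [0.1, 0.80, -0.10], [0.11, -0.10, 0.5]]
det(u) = 0.32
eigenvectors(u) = [[0.30, -0.83, 0.46], [-0.32, -0.55, -0.77], [-0.90, -0.08, 0.43]]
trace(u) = 2.16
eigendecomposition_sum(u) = [[0.04,  -0.04,  -0.12], [-0.04,  0.04,  0.12], [-0.12,  0.12,  0.34]] + [[0.65,0.43,0.07], [0.43,0.28,0.04], [0.07,0.04,0.01]] + [[0.17, -0.29, 0.16], [-0.29, 0.48, -0.27], [0.16, -0.27, 0.15]]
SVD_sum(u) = [[0.65, 0.43, 0.07], [0.43, 0.28, 0.04], [0.07, 0.04, 0.01]] + [[0.17, -0.29, 0.16], [-0.29, 0.48, -0.27], [0.16, -0.27, 0.15]] + [[0.04,-0.04,-0.12], [-0.04,0.04,0.12], [-0.12,0.12,0.34]]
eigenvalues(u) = [0.43, 0.94, 0.8]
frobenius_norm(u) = 1.30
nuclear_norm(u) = 2.16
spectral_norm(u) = 0.94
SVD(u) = [[-0.83, 0.46, -0.30], [-0.55, -0.77, 0.32], [-0.08, 0.43, 0.90]] @ diag([0.9368300359744276, 0.7960803793117337, 0.4270895847138392]) @ [[-0.83, -0.55, -0.08],[0.46, -0.77, 0.43],[-0.30, 0.32, 0.90]]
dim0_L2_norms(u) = [0.87, 0.81, 0.52]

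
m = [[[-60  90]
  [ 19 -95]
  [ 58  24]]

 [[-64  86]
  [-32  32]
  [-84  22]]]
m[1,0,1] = 86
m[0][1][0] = 19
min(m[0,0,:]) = -60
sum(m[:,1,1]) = -63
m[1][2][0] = -84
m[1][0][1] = 86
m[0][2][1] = 24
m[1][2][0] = -84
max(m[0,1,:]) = 19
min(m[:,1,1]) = -95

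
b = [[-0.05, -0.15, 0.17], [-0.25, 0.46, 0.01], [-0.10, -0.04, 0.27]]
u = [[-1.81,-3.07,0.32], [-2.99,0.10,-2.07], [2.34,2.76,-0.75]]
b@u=[[0.94, 0.61, 0.17], [-0.90, 0.84, -1.04], [0.93, 1.05, -0.15]]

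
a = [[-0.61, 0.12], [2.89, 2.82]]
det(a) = -2.067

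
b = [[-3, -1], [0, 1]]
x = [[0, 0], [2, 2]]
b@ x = [[-2, -2], [2, 2]]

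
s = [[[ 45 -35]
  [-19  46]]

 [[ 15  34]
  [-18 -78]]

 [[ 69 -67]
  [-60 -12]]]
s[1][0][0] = 15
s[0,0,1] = -35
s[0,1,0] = -19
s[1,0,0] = 15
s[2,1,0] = -60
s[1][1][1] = -78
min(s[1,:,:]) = -78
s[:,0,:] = [[45, -35], [15, 34], [69, -67]]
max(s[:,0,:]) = 69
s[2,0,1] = -67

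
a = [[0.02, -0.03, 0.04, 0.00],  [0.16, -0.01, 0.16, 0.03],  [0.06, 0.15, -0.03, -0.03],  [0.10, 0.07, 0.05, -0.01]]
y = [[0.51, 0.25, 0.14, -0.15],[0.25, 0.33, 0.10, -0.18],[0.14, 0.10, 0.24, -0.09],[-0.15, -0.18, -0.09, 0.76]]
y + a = [[0.53, 0.22, 0.18, -0.15], [0.41, 0.32, 0.26, -0.15], [0.2, 0.25, 0.21, -0.12], [-0.05, -0.11, -0.04, 0.75]]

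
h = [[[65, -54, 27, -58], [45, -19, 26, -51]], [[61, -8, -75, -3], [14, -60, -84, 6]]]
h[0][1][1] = -19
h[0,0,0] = 65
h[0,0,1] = -54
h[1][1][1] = -60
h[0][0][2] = 27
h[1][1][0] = 14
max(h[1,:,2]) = -75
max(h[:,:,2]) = 27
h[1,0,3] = -3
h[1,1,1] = -60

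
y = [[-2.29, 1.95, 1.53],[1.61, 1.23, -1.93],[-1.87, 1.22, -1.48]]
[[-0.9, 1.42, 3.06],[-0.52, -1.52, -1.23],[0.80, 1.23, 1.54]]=y@[[-0.44, -0.79, -0.76], [-0.60, -0.2, 0.45], [-0.48, 0.00, 0.29]]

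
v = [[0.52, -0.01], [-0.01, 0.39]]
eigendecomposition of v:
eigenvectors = [[1.00, 0.08], [-0.08, 1.00]]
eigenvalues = [0.52, 0.39]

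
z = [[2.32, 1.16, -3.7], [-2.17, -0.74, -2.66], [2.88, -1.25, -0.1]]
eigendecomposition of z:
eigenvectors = [[0.69+0.00j, (0.69-0j), 0.10+0.00j], [(0.01+0.51j), 0.01-0.51j, 0.91+0.00j], [0.10-0.51j, (0.1+0.51j), 0.41+0.00j]]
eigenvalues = [(1.83+3.55j), (1.83-3.55j), (-2.17+0j)]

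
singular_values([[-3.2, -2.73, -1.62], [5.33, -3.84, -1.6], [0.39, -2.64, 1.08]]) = [6.98, 4.65, 1.99]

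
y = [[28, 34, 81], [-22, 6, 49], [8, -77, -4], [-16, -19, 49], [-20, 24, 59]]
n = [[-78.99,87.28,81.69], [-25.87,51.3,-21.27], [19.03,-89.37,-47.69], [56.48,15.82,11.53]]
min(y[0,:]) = 28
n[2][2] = -47.69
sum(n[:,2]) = 24.260000000000005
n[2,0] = 19.03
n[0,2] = 81.69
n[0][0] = -78.99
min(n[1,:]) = -25.87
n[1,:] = [-25.87, 51.3, -21.27]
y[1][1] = 6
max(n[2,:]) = 19.03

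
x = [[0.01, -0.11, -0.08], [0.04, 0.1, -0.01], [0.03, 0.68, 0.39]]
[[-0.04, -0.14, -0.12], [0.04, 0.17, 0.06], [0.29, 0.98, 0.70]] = x @ [[0.97,1.43,-0.0], [0.07,1.13,0.69], [0.55,0.43,0.59]]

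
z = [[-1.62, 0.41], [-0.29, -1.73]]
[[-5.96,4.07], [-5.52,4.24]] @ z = [[8.47, -9.48], [7.71, -9.60]]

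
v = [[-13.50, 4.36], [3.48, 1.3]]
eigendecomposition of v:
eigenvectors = [[-0.98, -0.27], [0.22, -0.96]]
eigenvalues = [-14.46, 2.26]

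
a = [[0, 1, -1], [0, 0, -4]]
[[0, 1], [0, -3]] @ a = [[0, 0, -4], [0, 0, 12]]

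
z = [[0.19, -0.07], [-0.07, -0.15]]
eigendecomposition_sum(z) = [[0.20, -0.04], [-0.04, 0.01]] + [[-0.01, -0.03], [-0.03, -0.16]]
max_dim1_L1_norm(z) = 0.26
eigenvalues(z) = [0.2, -0.16]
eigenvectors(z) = [[0.98, 0.19], [-0.19, 0.98]]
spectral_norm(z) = 0.20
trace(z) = 0.04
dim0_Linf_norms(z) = [0.19, 0.15]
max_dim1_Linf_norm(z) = 0.19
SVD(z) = [[-0.98, 0.19], [0.19, 0.98]] @ diag([0.20384776310850236, 0.16384776310850235]) @ [[-0.98, 0.19], [-0.19, -0.98]]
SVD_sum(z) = [[0.2,-0.04], [-0.04,0.01]] + [[-0.01, -0.03], [-0.03, -0.16]]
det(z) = -0.03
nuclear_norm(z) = 0.37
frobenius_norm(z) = 0.26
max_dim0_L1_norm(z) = 0.26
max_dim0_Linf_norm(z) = 0.19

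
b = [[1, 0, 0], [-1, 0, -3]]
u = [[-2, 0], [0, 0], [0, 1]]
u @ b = [[-2, 0, 0], [0, 0, 0], [-1, 0, -3]]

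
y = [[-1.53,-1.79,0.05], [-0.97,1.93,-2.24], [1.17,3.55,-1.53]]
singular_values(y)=[5.09, 2.38, 0.05]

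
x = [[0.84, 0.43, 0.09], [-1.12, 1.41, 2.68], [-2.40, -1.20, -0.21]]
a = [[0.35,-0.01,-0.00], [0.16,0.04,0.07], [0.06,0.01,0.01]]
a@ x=[[0.31, 0.14, 0.0], [-0.08, 0.04, 0.11], [0.02, 0.03, 0.03]]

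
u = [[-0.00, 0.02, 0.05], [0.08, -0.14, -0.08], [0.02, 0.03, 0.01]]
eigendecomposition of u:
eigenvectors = [[-0.07,0.79,-0.34], [0.98,0.08,-0.74], [-0.20,0.6,0.58]]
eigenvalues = [-0.13, 0.04, -0.04]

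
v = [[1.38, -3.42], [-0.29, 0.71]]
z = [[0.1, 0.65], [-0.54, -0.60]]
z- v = [[-1.28,4.07],[-0.25,-1.31]]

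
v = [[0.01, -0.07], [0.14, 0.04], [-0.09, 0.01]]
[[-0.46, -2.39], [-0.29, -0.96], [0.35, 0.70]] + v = [[-0.45, -2.46], [-0.15, -0.92], [0.26, 0.71]]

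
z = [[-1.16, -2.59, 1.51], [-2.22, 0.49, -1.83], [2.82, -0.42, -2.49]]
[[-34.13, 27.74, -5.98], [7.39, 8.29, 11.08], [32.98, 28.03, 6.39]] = z@ [[5.03,-0.06,-1.4], [5.94,-15.74,0.47], [-8.55,-8.67,-4.23]]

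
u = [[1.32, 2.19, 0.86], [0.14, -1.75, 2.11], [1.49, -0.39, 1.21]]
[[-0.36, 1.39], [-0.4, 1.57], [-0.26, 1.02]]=u @ [[0.01,-0.03], [-0.07,0.27], [-0.25,0.97]]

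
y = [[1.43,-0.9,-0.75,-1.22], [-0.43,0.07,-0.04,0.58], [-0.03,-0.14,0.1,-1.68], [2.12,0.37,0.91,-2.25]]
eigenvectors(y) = [[(0.25+0.26j),0.25-0.26j,0.82+0.00j,(0.04+0j)], [-0.15-0.07j,-0.15+0.07j,(-0.1+0j),(0.75+0j)], [(0.39+0.48j),0.39-0.48j,-0.45+0.00j,-0.65+0.00j], [0.68+0.00j,(0.68-0j),(0.35+0j),(-0.1+0j)]]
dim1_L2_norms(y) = [2.21, 0.73, 1.69, 3.24]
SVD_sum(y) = [[1.11, -0.08, 0.2, -1.39], [-0.45, 0.03, -0.08, 0.56], [0.81, -0.06, 0.14, -1.01], [1.95, -0.14, 0.34, -2.44]] + [[0.23, -0.84, -0.96, 0.1],[-0.01, 0.03, 0.04, -0.00],[-0.02, 0.07, 0.08, -0.01],[-0.12, 0.45, 0.52, -0.05]] + [[0.09, 0.02, 0.01, 0.07], [0.03, 0.01, 0.00, 0.02], [-0.82, -0.16, -0.13, -0.66], [0.29, 0.06, 0.05, 0.24]] + [[0.0, 0.0, -0.0, -0.0], [0.0, 0.00, -0.0, -0.00], [0.0, 0.0, -0.00, -0.00], [0.00, 0.00, -0.0, -0.00]]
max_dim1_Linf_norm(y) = 2.25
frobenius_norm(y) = 4.34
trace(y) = -0.65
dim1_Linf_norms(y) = [1.43, 0.58, 1.68, 2.25]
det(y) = 0.01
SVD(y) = [[-0.46, -0.88, 0.10, 0.11],[0.19, 0.03, 0.03, 0.98],[-0.33, 0.08, -0.94, 0.09],[-0.8, 0.48, 0.34, 0.12]] @ diag([3.9118556960436828, 1.4814119098004097, 1.1450770830761392, 0.00149687873106468]) @ [[-0.62, 0.04, -0.11, 0.78], [-0.18, 0.65, 0.74, -0.07], [0.76, 0.15, 0.12, 0.62], [0.04, 0.75, -0.65, -0.1]]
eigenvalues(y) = [(-1.04+1.42j), (-1.04-1.42j), (1.43+0j), 0j]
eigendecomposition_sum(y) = [[0.19+0.43j,(-0.12+0.35j),-0.04+0.48j,(-0.54-0.29j)], [-0.15-0.15j,-0.01-0.17j,-0.06-0.21j,(0.28+0.04j)], [0.27+0.76j,-0.25+0.58j,-0.13+0.81j,(-0.88-0.57j)], [(0.84+0.29j),0.33+0.62j,0.60+0.67j,(-1.09+0.36j)]] + [[(0.19-0.43j), -0.12-0.35j, -0.04-0.48j, -0.54+0.29j], [-0.15+0.15j, -0.01+0.17j, (-0.06+0.21j), 0.28-0.04j], [(0.27-0.76j), -0.25-0.58j, -0.13-0.81j, -0.88+0.57j], [0.84-0.29j, 0.33-0.62j, (0.6-0.67j), -1.09-0.36j]] + [[1.04+0.00j, -0.66+0.00j, (-0.67-0j), -0.14-0.00j], [(-0.12-0j), (0.08-0j), (0.08+0j), 0.02+0.00j], [-0.58-0.00j, (0.37-0j), (0.37+0j), (0.08+0j)], [0.45+0.00j, -0.28+0.00j, (-0.29-0j), -0.06-0.00j]] + [[0j, -0j, 0j, -0j], [0.00+0.00j, -0j, 0j, 0.00-0.00j], [(-0-0j), (-0+0j), -0.00-0.00j, -0.00+0.00j], [-0.00-0.00j, (-0+0j), (-0-0j), (-0+0j)]]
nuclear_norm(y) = 6.54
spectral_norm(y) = 3.91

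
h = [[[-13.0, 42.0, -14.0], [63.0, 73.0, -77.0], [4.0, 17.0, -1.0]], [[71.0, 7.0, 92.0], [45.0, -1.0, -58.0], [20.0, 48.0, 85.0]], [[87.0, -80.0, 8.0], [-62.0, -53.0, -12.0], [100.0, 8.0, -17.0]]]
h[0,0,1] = 42.0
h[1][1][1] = -1.0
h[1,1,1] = -1.0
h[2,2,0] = 100.0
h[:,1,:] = [[63.0, 73.0, -77.0], [45.0, -1.0, -58.0], [-62.0, -53.0, -12.0]]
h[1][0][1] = 7.0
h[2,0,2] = 8.0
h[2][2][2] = -17.0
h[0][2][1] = 17.0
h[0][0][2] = -14.0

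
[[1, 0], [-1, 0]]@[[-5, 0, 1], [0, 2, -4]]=[[-5, 0, 1], [5, 0, -1]]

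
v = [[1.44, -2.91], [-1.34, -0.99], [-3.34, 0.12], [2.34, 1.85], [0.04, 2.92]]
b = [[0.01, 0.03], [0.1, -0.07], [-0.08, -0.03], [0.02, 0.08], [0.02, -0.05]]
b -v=[[-1.43, 2.94],  [1.44, 0.92],  [3.26, -0.15],  [-2.32, -1.77],  [-0.02, -2.97]]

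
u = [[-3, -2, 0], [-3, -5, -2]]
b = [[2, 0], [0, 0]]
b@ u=[[-6, -4, 0], [0, 0, 0]]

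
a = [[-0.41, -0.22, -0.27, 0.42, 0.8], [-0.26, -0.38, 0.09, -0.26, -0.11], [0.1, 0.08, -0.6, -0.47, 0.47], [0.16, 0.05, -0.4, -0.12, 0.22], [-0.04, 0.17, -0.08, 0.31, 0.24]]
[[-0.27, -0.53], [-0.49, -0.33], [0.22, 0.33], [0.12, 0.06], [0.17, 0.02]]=a @[[0.46, 0.18], [1.04, 1.27], [0.24, 0.46], [-0.15, -0.72], [0.34, 0.31]]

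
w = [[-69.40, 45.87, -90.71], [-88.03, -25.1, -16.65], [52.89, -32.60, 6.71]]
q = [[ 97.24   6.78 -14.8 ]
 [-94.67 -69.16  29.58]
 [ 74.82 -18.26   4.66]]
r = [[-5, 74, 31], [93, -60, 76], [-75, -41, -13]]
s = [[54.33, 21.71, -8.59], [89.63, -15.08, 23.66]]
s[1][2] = 23.66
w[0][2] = -90.71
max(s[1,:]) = 89.63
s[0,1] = 21.71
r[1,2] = 76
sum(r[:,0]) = 13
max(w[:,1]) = 45.87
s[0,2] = -8.59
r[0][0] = -5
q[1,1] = -69.16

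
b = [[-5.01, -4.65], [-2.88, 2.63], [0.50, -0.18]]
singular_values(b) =[6.85, 3.91]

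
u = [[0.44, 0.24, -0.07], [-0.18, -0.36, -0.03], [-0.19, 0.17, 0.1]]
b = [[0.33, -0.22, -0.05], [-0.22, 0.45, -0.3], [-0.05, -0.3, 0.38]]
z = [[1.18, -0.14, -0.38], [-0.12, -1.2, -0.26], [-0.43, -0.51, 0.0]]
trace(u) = 0.18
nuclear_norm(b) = 1.16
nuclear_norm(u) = 0.96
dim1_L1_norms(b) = [0.6, 0.97, 0.73]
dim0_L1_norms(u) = [0.81, 0.77, 0.2]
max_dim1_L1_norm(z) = 1.7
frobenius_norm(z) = 1.88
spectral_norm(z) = 1.37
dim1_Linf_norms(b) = [0.33, 0.45, 0.38]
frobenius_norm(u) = 0.70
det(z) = 0.00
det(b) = 0.00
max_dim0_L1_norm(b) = 0.97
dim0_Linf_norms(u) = [0.44, 0.36, 0.1]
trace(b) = 1.16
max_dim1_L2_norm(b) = 0.58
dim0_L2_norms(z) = [1.26, 1.31, 0.46]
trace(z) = -0.02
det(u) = -0.00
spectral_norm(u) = 0.62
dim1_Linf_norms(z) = [1.18, 1.2, 0.51]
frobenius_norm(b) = 0.86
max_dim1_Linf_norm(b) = 0.45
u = b @ z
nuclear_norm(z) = 2.65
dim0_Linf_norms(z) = [1.18, 1.2, 0.38]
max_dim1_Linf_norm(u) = 0.44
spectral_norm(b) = 0.76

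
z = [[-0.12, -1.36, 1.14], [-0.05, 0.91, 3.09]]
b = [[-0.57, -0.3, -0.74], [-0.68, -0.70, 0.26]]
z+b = [[-0.69, -1.66, 0.4], [-0.73, 0.21, 3.35]]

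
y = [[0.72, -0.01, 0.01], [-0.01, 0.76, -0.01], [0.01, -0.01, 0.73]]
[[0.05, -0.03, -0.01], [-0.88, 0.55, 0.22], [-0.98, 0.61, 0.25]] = y @ [[0.07, -0.05, -0.02], [-1.18, 0.73, 0.29], [-1.36, 0.85, 0.34]]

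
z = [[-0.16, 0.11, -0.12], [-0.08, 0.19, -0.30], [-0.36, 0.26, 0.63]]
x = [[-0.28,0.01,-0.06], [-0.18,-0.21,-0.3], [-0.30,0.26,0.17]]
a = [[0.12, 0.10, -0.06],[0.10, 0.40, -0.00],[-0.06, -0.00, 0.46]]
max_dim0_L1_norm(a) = 0.52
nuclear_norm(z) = 1.25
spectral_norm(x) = 0.48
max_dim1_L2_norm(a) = 0.46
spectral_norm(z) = 0.79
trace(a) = 0.98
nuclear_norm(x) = 0.95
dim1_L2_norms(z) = [0.23, 0.36, 0.77]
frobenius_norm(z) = 0.88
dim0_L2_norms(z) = [0.4, 0.34, 0.71]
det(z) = -0.02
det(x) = -0.00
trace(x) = -0.32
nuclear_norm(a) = 0.98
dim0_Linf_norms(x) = [0.3, 0.26, 0.3]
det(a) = 0.02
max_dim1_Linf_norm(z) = 0.63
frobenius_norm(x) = 0.66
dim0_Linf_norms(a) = [0.12, 0.4, 0.46]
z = x + a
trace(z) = 0.66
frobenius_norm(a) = 0.64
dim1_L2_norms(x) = [0.29, 0.41, 0.43]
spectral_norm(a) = 0.48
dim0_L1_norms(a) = [0.28, 0.5, 0.52]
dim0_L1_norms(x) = [0.76, 0.48, 0.53]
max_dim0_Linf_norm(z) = 0.63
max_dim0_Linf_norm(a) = 0.46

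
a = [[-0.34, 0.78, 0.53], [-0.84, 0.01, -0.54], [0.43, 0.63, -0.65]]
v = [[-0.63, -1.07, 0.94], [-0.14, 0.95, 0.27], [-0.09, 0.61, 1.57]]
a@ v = [[0.06,1.43,0.72], [0.58,0.58,-1.63], [-0.3,-0.26,-0.45]]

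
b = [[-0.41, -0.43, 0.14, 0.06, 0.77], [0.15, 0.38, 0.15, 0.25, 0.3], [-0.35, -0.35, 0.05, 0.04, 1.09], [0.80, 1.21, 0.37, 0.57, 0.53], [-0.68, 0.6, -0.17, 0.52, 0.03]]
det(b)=0.000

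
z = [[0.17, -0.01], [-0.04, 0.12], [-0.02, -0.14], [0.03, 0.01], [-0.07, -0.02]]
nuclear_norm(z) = 0.38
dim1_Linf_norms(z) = [0.17, 0.12, 0.14, 0.03, 0.07]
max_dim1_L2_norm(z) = 0.17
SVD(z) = [[-0.77, -0.43], [0.49, -0.45], [-0.28, 0.71], [-0.11, -0.13], [0.25, 0.29]] @ diag([0.1947020066656102, 0.18273239614360856]) @ [[-0.86,0.52], [-0.52,-0.86]]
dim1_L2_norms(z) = [0.17, 0.13, 0.14, 0.03, 0.07]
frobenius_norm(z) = 0.27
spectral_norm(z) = 0.19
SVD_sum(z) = [[0.13,-0.08], [-0.08,0.05], [0.05,-0.03], [0.02,-0.01], [-0.04,0.03]] + [[0.04, 0.07], [0.04, 0.07], [-0.07, -0.11], [0.01, 0.02], [-0.03, -0.05]]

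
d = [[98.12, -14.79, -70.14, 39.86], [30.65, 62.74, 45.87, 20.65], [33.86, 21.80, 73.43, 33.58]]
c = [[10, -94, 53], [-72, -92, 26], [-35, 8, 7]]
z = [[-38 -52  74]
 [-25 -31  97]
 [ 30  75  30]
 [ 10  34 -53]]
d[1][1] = 62.74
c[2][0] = -35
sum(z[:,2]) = 148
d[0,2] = -70.14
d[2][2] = 73.43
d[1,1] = 62.74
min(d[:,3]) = 20.65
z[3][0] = 10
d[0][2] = -70.14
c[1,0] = -72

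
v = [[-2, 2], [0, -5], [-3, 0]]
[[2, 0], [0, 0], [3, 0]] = v@[[-1, 0], [0, 0]]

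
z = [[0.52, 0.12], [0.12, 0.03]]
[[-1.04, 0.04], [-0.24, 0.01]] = z@[[-1.61, -0.25], [-1.69, 1.45]]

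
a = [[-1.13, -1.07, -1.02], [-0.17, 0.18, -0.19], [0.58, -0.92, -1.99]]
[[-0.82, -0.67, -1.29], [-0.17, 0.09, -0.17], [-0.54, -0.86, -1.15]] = a @ [[0.41, -0.08, 0.43], [-0.08, 0.58, 0.14], [0.43, 0.14, 0.64]]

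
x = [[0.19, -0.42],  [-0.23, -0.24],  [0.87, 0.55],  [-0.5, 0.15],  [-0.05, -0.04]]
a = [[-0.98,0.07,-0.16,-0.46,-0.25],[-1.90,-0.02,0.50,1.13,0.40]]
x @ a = [[0.61, 0.02, -0.24, -0.56, -0.22], [0.68, -0.01, -0.08, -0.17, -0.04], [-1.9, 0.05, 0.14, 0.22, 0.00], [0.20, -0.04, 0.16, 0.4, 0.18], [0.12, -0.00, -0.01, -0.02, -0.0]]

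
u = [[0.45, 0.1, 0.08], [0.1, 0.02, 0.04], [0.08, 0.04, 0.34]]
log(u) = [[-0.98+0.13j,(0.98-0.62j),0.15+0.04j], [(0.98-0.62j),(-5.41+3j),(0.34-0.2j)], [0.15+0.04j,0.34-0.20j,(-1.12+0.01j)]]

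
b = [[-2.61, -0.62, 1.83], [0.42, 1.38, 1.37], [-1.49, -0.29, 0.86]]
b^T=[[-2.61, 0.42, -1.49], [-0.62, 1.38, -0.29], [1.83, 1.37, 0.86]]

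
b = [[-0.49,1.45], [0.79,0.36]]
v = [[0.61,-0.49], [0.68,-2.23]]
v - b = [[1.1, -1.94],  [-0.11, -2.59]]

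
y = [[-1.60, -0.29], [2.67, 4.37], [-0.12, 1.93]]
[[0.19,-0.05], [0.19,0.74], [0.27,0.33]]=y @ [[-0.14,-0.0], [0.13,0.17]]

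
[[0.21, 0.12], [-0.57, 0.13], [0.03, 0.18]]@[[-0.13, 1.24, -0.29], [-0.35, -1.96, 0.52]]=[[-0.07, 0.03, 0.00],[0.03, -0.96, 0.23],[-0.07, -0.32, 0.08]]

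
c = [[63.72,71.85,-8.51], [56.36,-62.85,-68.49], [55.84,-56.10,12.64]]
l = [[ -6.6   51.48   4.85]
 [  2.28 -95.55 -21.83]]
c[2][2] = 12.64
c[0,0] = 63.72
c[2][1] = -56.1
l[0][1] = 51.48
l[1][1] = -95.55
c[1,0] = 56.36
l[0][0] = -6.6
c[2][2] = 12.64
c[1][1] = -62.85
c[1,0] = 56.36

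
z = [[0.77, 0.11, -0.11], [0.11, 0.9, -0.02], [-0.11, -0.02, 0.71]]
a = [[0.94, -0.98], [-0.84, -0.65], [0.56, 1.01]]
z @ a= [[0.57, -0.94], [-0.66, -0.71], [0.31, 0.84]]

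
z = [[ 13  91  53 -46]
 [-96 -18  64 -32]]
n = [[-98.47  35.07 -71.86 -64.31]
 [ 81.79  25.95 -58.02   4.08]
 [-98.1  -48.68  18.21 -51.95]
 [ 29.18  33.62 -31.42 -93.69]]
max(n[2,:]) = 18.21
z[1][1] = -18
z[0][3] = -46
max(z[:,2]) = 64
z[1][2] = 64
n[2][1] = -48.68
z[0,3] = -46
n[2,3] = -51.95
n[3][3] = -93.69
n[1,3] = 4.08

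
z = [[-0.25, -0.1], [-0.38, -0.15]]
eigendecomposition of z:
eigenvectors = [[-0.55, 0.37],  [-0.83, -0.93]]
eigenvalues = [-0.4, 0.0]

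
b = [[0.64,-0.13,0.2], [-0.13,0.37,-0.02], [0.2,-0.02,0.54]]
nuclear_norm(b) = 1.55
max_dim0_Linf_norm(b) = 0.64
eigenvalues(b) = [0.83, 0.3, 0.43]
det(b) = 0.10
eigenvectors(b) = [[-0.79, 0.50, -0.36], [0.25, 0.79, 0.56], [-0.57, -0.35, 0.75]]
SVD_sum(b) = [[0.51, -0.16, 0.37], [-0.16, 0.05, -0.12], [0.37, -0.12, 0.27]] + [[0.06, -0.09, -0.12], [-0.09, 0.13, 0.18], [-0.12, 0.18, 0.24]] + [[0.07, 0.12, -0.05],[0.12, 0.19, -0.08],[-0.05, -0.08, 0.04]]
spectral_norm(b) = 0.83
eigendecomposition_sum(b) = [[0.51,-0.16,0.37], [-0.16,0.05,-0.12], [0.37,-0.12,0.27]] + [[0.07, 0.12, -0.05], [0.12, 0.19, -0.08], [-0.05, -0.08, 0.04]] + [[0.06,-0.09,-0.12], [-0.09,0.13,0.18], [-0.12,0.18,0.24]]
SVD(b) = [[-0.79, -0.36, 0.5], [0.25, 0.56, 0.79], [-0.57, 0.75, -0.35]] @ diag([0.8256699772783684, 0.42789969669960315, 0.2964303260220284]) @ [[-0.79, 0.25, -0.57],  [-0.36, 0.56, 0.75],  [0.5, 0.79, -0.35]]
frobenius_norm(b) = 0.98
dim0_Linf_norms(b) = [0.64, 0.37, 0.54]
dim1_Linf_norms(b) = [0.64, 0.37, 0.54]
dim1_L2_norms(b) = [0.68, 0.39, 0.58]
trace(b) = 1.55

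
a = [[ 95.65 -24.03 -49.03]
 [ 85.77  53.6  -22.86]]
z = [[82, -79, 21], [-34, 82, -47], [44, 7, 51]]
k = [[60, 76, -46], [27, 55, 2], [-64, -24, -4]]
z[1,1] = 82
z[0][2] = 21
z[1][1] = 82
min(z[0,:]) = -79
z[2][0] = 44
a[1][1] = 53.6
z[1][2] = -47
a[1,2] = -22.86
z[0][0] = 82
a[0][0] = 95.65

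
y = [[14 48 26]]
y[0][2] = 26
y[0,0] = 14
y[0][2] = 26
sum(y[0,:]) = 88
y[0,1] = 48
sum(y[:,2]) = 26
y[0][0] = 14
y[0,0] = 14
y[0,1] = 48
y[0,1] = 48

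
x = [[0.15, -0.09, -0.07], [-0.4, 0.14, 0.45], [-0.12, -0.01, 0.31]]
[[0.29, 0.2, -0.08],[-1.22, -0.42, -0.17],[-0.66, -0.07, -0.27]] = x @ [[1.33, 0.02, 0.31], [0.28, -2.02, 1.88], [-1.61, -0.28, -0.68]]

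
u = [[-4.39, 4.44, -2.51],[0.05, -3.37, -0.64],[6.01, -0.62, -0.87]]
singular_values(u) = [8.43, 4.31, 2.17]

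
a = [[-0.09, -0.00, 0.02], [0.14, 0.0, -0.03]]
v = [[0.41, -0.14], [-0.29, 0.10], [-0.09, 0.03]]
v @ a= [[-0.06, 0.00, 0.01], [0.04, 0.0, -0.01], [0.01, 0.00, -0.00]]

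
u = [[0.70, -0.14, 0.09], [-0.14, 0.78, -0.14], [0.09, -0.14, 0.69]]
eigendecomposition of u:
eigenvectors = [[0.51,  -0.77,  0.37], [-0.70,  -0.12,  0.70], [0.5,  0.62,  0.61]]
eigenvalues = [0.98, 0.61, 0.58]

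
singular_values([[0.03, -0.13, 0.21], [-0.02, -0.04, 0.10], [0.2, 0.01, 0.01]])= [0.27, 0.2, 0.02]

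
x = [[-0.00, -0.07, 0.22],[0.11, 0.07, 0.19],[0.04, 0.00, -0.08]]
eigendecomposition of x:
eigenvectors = [[(-0.1+0.5j), (-0.1-0.5j), (-0.84+0j)], [0.85+0.00j, (0.85-0j), -0.04+0.00j], [(0.04+0.11j), 0.04-0.11j, (0.54+0j)]]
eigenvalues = [(0.07+0.09j), (0.07-0.09j), (-0.14+0j)]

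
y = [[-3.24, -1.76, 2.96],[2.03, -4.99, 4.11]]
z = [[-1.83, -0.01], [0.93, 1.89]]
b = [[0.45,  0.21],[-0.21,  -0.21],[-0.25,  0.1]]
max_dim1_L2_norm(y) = 6.78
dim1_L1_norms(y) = [7.96, 11.13]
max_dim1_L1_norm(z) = 2.82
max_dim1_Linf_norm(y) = 4.99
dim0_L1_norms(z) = [2.76, 1.9]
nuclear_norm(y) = 11.20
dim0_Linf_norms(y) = [3.24, 4.99, 4.11]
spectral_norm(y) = 7.26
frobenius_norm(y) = 8.26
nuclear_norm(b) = 0.82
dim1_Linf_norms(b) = [0.45, 0.21, 0.25]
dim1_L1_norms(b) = [0.66, 0.42, 0.35]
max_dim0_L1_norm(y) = 7.07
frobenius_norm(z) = 2.79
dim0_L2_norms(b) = [0.56, 0.31]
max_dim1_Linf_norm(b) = 0.45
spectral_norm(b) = 0.60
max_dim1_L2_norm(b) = 0.5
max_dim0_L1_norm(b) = 0.91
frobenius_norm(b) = 0.64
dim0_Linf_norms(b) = [0.45, 0.21]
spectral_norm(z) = 2.39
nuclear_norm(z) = 3.83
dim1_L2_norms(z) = [1.83, 2.11]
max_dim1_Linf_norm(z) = 1.89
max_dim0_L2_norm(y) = 5.29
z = y @ b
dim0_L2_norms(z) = [2.05, 1.89]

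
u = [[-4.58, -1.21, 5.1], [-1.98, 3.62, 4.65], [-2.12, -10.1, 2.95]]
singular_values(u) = [11.49, 8.29, 1.24]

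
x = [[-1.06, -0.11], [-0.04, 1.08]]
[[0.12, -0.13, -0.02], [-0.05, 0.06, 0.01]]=x@[[-0.11, 0.12, 0.02], [-0.05, 0.06, 0.01]]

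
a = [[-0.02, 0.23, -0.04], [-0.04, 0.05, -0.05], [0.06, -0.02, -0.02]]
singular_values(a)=[0.24, 0.07, 0.05]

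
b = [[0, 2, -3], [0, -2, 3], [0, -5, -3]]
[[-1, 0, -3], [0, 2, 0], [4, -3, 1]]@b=[[0, 13, 12], [0, -4, 6], [0, 9, -24]]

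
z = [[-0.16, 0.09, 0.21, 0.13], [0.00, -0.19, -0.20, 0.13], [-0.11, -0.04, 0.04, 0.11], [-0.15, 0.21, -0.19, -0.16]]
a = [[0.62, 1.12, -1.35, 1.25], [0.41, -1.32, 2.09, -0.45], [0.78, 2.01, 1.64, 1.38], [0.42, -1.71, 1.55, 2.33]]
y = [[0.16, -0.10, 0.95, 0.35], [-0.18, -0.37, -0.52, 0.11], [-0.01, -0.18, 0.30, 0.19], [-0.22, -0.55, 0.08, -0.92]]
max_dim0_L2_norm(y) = 1.13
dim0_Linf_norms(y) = [0.22, 0.55, 0.95, 0.92]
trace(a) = 3.27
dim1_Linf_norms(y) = [0.95, 0.52, 0.3, 0.92]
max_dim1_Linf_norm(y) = 0.95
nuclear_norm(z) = 1.02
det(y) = 0.01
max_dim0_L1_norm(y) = 1.85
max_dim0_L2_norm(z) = 0.35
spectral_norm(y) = 1.25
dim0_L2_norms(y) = [0.33, 0.69, 1.13, 1.01]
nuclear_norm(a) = 10.01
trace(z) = -0.47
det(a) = -15.40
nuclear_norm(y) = 2.81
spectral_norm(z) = 0.38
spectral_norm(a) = 3.92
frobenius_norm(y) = 1.70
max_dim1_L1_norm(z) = 0.71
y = z @ a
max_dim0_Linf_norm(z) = 0.21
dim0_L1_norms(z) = [0.42, 0.53, 0.64, 0.53]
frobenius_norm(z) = 0.59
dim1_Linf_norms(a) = [1.35, 2.09, 2.01, 2.33]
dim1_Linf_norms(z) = [0.21, 0.2, 0.11, 0.21]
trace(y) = -0.83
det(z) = -0.00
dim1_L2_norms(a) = [2.24, 2.55, 3.04, 3.31]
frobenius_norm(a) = 5.63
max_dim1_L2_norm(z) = 0.36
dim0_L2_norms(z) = [0.25, 0.3, 0.35, 0.27]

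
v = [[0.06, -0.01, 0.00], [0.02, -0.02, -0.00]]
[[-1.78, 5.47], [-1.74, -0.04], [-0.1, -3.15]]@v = [[0.00, -0.09, 0.00], [-0.11, 0.02, 0.0], [-0.07, 0.06, 0.0]]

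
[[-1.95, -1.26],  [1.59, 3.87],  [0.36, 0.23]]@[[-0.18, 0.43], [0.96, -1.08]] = [[-0.86, 0.52], [3.43, -3.5], [0.16, -0.09]]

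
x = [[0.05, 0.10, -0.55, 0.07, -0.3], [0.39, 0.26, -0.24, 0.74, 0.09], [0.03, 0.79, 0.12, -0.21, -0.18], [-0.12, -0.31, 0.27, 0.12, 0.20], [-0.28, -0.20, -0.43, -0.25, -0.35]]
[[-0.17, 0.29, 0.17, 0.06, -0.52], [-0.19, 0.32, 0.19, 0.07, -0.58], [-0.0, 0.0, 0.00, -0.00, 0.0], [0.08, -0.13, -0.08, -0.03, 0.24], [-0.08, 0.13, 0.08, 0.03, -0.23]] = x @ [[-0.0, 0.01, 0.00, 0.00, -0.01], [-0.06, 0.1, 0.06, 0.02, -0.17], [0.22, -0.38, -0.22, -0.08, 0.68], [-0.17, 0.29, 0.17, 0.06, -0.53], [0.1, -0.17, -0.1, -0.03, 0.31]]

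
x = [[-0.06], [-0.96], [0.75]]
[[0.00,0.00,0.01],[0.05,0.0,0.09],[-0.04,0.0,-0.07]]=x @ [[-0.05, 0.0, -0.09]]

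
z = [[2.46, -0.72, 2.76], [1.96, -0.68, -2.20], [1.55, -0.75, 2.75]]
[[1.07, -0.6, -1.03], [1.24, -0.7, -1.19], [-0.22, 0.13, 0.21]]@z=[[-0.14,0.41,1.44], [-0.17,0.48,1.69], [0.04,-0.09,-0.32]]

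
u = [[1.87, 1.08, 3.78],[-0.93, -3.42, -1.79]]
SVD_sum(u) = [[1.52, 2.31, 3.02], [-1.33, -2.02, -2.65]] + [[0.35, -1.23, 0.76], [0.40, -1.4, 0.86]]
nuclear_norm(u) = 7.69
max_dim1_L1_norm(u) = 6.73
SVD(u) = [[-0.75, 0.66], [0.66, 0.75]] @ diag([5.446195106240095, 2.2485681810357567]) @ [[-0.37, -0.56, -0.74], [0.24, -0.83, 0.51]]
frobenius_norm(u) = 5.89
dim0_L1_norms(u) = [2.8, 4.5, 5.57]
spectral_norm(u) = 5.45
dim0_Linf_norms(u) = [1.87, 3.42, 3.78]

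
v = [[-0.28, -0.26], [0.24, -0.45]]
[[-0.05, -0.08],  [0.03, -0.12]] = v@[[0.17, 0.01],[0.02, 0.28]]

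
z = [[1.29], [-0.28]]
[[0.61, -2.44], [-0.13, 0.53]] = z @ [[0.47, -1.89]]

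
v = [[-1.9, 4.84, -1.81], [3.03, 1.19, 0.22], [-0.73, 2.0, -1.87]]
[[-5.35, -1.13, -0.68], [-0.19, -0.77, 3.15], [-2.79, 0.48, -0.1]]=v @ [[0.22,0.02,0.97], [-0.82,-0.54,0.2], [0.53,-0.84,-0.11]]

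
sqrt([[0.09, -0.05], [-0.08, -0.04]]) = [[0.29+0.04j, -0.09+0.07j], [(-0.15+0.11j), 0.05+0.22j]]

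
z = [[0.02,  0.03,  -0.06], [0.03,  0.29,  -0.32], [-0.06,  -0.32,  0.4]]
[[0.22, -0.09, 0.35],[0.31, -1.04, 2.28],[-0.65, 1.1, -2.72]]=z@[[6.08, -3.08, -1.91], [-2.97, -6.2, 1.87], [-3.08, -2.67, -5.6]]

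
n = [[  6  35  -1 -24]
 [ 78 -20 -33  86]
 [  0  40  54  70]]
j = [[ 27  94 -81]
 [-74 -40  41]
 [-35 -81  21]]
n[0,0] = 6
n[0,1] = 35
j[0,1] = 94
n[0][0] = 6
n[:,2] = [-1, -33, 54]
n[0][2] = -1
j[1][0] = -74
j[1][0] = -74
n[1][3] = 86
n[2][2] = 54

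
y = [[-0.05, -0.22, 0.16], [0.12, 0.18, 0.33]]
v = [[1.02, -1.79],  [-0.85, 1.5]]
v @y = [[-0.27,-0.55,-0.43],[0.22,0.46,0.36]]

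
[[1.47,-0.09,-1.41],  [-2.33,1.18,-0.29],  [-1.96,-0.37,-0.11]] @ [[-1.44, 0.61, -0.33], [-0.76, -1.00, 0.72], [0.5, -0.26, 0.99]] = [[-2.75, 1.35, -1.95], [2.31, -2.53, 1.33], [3.05, -0.8, 0.27]]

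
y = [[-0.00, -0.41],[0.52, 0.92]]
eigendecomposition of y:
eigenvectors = [[(0.66-0.06j), 0.66+0.06j], [(-0.75+0j), -0.75-0.00j]]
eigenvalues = [(0.46+0.04j), (0.46-0.04j)]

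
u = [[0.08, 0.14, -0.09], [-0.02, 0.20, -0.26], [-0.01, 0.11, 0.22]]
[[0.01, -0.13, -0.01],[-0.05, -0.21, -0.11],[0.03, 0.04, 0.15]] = u @ [[0.26,-0.28,0.15],[-0.00,-0.53,0.2],[0.16,0.42,0.57]]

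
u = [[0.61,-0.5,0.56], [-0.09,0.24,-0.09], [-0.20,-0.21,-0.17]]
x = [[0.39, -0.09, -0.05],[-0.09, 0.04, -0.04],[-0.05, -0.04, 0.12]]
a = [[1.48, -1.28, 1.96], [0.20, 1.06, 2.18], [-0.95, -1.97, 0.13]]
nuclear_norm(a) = 7.03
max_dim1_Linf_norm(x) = 0.39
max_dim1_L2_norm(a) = 2.77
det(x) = -0.00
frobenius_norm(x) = 0.44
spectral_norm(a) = 3.18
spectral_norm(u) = 1.00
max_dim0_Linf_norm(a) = 2.18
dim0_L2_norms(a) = [1.77, 2.58, 2.93]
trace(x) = 0.55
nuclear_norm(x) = 0.56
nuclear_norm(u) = 1.35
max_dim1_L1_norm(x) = 0.53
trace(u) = 0.68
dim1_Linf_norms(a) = [1.96, 2.18, 1.97]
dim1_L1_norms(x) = [0.53, 0.17, 0.21]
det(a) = 10.45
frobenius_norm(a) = 4.29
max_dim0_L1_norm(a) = 4.31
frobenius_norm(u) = 1.06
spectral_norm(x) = 0.42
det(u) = -0.00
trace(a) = 2.67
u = x @ a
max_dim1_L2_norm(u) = 0.97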